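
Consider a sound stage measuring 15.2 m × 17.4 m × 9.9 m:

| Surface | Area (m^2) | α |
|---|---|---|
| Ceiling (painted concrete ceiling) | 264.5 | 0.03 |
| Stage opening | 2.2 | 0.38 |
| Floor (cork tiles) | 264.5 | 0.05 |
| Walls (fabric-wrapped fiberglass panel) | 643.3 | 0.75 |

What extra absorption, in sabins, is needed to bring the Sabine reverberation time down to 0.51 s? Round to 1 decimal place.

Equivalent absorption area: A₁ = 264.5·0.03 + 2.2·0.38 + 264.5·0.05 + 643.3·0.75 = 504.471 m^2.
Target A₂ = 0.161·2618.352/0.51 = 826.578 sabins (V = 2618.352 m³).
ΔA = A₂ − A₁ = 826.578 − 504.471 = 322.1 sabins.

322.1 sabins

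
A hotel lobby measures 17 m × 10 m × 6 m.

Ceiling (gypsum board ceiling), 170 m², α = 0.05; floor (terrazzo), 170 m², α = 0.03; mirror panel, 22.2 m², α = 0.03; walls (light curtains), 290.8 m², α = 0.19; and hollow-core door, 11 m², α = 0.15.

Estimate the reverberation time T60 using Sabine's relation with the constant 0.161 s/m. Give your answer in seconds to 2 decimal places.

2.31 sec

Equivalent absorption area: A = 170·0.05 + 170·0.03 + 22.2·0.03 + 290.8·0.19 + 11·0.15 = 71.168 m².
Room volume: 1020 m³.
Sabine: RT60 = 0.161 × 1020 / 71.168 = 2.31 s.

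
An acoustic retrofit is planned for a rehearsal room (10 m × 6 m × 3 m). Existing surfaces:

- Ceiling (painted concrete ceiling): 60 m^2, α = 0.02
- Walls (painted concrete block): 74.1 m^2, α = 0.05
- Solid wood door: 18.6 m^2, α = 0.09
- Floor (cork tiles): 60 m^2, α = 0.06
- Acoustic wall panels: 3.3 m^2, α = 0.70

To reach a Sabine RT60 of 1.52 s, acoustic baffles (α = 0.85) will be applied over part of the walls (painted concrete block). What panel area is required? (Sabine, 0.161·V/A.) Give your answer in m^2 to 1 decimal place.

Total absorption A₁ = 60*0.02 + 74.1*0.05 + 18.6*0.09 + 60*0.06 + 3.3*0.70
  = 1.200 + 3.705 + 1.674 + 3.600 + 2.310 = 12.489 m^2 sabins.
V = 180 m³. Target absorption A₂ = 0.161 × 180 / 1.52 = 19.066 sabins.
Absorption to add: 19.066 − 12.489 = 6.577 sabins.
Each m^2 of panel replacing the walls (painted concrete block) adds (0.85 − 0.05) = 0.80 sabins.
Panel area = 6.577 / 0.80 = 8.2 m^2.

8.2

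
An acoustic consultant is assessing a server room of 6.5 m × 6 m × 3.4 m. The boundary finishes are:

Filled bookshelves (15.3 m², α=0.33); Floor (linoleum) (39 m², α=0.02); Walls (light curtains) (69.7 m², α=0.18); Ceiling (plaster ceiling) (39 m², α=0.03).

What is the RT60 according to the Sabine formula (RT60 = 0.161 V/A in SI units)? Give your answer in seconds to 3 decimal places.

1.092 s

A = Σ Sᵢαᵢ = 15.3*0.33 + 39*0.02 + 69.7*0.18 + 39*0.03 = 19.545 sabins.
Room volume: 132.6 m³.
RT60 = 0.161 · V / A = 0.161 × 132.6 / 19.545 = 1.092 s.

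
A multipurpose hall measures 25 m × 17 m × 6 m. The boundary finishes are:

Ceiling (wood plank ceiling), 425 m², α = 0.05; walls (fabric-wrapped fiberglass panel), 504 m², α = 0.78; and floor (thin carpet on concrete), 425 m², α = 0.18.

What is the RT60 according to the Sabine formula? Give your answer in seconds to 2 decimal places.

A = Σ Sᵢαᵢ = 425·0.05 + 504·0.78 + 425·0.18 = 490.870 sabins.
Room volume: 2550 m³.
Sabine: RT60 = 0.161 × 2550 / 490.870 = 0.84 s.

0.84 sec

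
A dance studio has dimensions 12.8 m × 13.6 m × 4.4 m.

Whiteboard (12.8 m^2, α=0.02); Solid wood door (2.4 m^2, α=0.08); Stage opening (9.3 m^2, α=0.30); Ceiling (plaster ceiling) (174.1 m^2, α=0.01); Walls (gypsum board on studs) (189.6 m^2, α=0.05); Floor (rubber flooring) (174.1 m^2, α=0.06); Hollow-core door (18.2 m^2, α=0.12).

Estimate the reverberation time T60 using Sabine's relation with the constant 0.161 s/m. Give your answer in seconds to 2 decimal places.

4.55 seconds

Equivalent absorption area: A = 12.8*0.02 + 2.4*0.08 + 9.3*0.30 + 174.1*0.01 + 189.6*0.05 + 174.1*0.06 + 18.2*0.12 = 27.089 m^2.
V = 12.8·13.6·4.4 = 765.952 m³.
T = 0.161 V/A = 0.161·765.952/27.089 = 4.55 s.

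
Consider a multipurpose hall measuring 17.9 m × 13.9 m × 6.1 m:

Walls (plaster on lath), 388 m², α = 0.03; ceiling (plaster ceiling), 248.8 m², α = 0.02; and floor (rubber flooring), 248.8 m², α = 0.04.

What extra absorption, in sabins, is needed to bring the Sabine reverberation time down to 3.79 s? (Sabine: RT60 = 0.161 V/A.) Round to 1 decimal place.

A₁ = Σ Sᵢαᵢ = 388×0.03 + 248.8×0.02 + 248.8×0.04 = 26.568 sabins.
For T = 3.79 s, need A₂ = 0.161·V/T = 0.161·1517.741/3.79 = 64.474 sabins.
Shortfall: 64.474 − 26.568 = 37.9 sabins.

37.9 sabins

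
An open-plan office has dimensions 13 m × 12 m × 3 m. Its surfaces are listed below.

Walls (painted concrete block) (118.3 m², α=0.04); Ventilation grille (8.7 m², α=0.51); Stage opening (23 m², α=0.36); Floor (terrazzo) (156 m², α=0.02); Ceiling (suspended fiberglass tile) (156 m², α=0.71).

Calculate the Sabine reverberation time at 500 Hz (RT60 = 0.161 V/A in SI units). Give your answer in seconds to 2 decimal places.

0.57 seconds

Summing Sᵢαᵢ: 4.732 + 4.437 + 8.280 + 3.120 + 110.760 → A = 131.329 sabins.
Volume V = 13 × 12 × 3 = 468 m³.
RT60 = 0.161 · V / A = 0.161 × 468 / 131.329 = 0.57 s.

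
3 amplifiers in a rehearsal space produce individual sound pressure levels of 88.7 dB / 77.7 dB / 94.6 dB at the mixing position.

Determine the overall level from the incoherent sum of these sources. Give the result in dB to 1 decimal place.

Σ 10^(Lᵢ/10) = 3.684e+09.
Combined level = 10 log₁₀(3.684e+09) = 95.7 dB.

95.7 dB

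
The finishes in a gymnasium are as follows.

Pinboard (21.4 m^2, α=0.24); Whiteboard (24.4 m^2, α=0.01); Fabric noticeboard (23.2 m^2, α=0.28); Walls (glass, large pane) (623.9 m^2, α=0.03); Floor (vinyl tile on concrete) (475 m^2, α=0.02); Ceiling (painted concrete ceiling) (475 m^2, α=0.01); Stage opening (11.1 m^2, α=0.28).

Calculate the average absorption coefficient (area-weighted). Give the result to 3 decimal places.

S = Σ Sᵢ = 21.4 + 24.4 + 23.2 + 623.9 + 475 + 475 + 11.1 = 1654.0 m^2.
A = 21.4*0.24 + 24.4*0.01 + 23.2*0.28 + 623.9*0.03 + 475*0.02 + 475*0.01 + 11.1*0.28 = 47.951 sabins.
ᾱ = 47.951 / 1654.0 = 0.029.

0.029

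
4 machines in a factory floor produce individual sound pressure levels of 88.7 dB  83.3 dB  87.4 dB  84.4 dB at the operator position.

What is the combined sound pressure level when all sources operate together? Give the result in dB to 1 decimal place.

92.5 dB

Sum in the linear (power) domain: Σ 10^(Lᵢ/10) = 10^(88.7/10) + 10^(83.3/10) + 10^(87.4/10) + 10^(84.4/10) = 1.78e+09.
Combined level = 10 log₁₀(1.78e+09) = 92.5 dB.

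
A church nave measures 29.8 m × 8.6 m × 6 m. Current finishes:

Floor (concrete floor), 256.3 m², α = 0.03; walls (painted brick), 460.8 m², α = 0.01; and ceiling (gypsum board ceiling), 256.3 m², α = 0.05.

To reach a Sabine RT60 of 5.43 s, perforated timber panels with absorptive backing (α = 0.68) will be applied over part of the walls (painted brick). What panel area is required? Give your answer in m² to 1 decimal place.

30.6

Total absorption A₁ = 256.3×0.03 + 460.8×0.01 + 256.3×0.05
  = 7.689 + 4.608 + 12.815 = 25.112 m² sabins.
V = 1537.68 m³. Target absorption A₂ = 0.161 × 1537.68 / 5.43 = 45.592 sabins.
Absorption to add: 45.592 − 25.112 = 20.480 sabins.
Net gain per m²: Δα = 0.68 − 0.01 = 0.67.
Panel area = 20.480 / 0.67 = 30.6 m².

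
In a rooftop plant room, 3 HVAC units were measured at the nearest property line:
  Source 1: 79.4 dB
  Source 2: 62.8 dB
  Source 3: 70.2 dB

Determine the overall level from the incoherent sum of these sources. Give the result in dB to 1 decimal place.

80.0 dB

Sum in the linear (power) domain: Σ 10^(Lᵢ/10) = 10^(79.4/10) + 10^(62.8/10) + 10^(70.2/10) = 9.947e+07.
Combined level = 10 log₁₀(9.947e+07) = 80.0 dB.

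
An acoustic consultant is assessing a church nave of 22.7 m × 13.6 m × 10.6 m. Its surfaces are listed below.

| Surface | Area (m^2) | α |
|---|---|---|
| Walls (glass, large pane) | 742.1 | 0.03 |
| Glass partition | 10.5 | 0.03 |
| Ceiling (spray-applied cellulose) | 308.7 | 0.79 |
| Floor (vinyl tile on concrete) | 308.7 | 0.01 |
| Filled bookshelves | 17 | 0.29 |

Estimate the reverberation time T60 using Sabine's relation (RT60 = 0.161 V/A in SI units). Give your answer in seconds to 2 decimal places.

Total absorption A = 742.1×0.03 + 10.5×0.03 + 308.7×0.79 + 308.7×0.01 + 17×0.29
  = 22.263 + 0.315 + 243.873 + 3.087 + 4.930 = 274.468 m^2 sabins.
V = 22.7·13.6·10.6 = 3272.432 m³.
Sabine: RT60 = 0.161 × 3272.432 / 274.468 = 1.92 s.

1.92 sec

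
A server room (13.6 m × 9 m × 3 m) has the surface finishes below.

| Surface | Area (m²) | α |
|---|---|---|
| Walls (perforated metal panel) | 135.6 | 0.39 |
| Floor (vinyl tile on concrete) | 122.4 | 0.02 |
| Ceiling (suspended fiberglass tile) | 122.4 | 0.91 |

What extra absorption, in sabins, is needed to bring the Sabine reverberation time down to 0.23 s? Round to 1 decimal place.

90.3 sabins

Summing Sᵢαᵢ: 52.884 + 2.448 + 111.384 → A₁ = 166.716 sabins.
V = 367.2 m³. Required absorption A₂ = 0.161 × 367.2 / 0.23 = 257.040 sabins.
ΔA = A₂ − A₁ = 257.040 − 166.716 = 90.3 sabins.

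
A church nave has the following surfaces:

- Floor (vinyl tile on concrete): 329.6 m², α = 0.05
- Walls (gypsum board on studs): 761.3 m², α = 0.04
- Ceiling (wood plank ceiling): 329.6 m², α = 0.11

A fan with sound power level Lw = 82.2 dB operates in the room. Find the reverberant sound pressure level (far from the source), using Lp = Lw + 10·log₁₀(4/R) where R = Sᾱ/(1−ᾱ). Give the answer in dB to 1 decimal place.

A = 83.188 sabins; S = 1420.5 m².
ᾱ = 0.0586, so room constant R = A/(1−ᾱ) = 88.366 m².
Lp = Lw + 10 log₁₀(4/R) = 82.2 -13.44 = 68.8 dB.

68.8 dB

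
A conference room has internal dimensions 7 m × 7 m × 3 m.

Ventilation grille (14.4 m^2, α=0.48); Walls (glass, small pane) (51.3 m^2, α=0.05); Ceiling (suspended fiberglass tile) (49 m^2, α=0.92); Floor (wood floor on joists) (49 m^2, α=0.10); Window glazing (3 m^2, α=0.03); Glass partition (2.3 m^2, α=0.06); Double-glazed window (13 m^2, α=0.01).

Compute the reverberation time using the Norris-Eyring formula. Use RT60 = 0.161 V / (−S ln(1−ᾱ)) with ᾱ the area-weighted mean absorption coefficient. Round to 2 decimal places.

S = Σ Sᵢ = 182.0 m^2.
Absorption A = 14.4×0.48 + 51.3×0.05 + 49×0.92 + 49×0.10 + 3×0.03 + 2.3×0.06 + 13×0.01 = 59.815 sabins.
ᾱ = 59.815 / 182.0 = 0.3287.
−S·ln(1−ᾱ) = −182.0 × ln(1 − 0.3287) = 72.534.
V = 7 × 7 × 3 = 147 m³.
RT60 = 0.161 × 147 / 72.534 = 0.33 s.

0.33 s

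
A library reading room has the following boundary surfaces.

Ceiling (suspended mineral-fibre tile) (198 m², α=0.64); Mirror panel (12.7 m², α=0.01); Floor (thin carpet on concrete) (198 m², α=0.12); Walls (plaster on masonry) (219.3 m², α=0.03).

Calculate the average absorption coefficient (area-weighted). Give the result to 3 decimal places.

0.250

Total surface area S = 628.0 m².
Weighted sum Σ Sα = 157.186.
ᾱ = A/S = 0.250.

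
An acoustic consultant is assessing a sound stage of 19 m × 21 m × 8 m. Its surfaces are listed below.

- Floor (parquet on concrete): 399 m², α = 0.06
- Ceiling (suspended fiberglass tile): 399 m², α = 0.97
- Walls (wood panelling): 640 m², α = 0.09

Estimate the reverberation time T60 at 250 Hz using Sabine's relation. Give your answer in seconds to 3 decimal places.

1.097 s

Equivalent absorption area: A = 399×0.06 + 399×0.97 + 640×0.09 = 468.570 m².
V = 19·21·8 = 3192 m³.
RT60 = 0.161 · V / A = 0.161 × 3192 / 468.570 = 1.097 s.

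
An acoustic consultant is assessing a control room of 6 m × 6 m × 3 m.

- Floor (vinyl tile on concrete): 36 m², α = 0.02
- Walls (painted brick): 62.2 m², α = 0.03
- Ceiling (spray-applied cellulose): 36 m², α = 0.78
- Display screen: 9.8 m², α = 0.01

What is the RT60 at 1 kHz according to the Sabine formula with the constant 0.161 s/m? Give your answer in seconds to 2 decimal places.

0.57 seconds

A = Σ Sᵢαᵢ = 36×0.02 + 62.2×0.03 + 36×0.78 + 9.8×0.01 = 30.764 sabins.
Room volume: 108 m³.
T = 0.161 V/A = 0.161·108/30.764 = 0.57 s.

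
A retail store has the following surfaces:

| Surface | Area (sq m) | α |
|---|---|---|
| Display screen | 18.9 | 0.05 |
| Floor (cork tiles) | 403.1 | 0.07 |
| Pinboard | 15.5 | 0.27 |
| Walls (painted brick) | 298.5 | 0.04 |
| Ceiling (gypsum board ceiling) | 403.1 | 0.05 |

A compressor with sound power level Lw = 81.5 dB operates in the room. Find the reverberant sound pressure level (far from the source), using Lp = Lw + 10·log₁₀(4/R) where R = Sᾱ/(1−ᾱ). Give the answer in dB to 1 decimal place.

69.1 dB

Σ(Sᵢαᵢ) = 18.9·0.05 + 403.1·0.07 + 15.5·0.27 + 298.5·0.04 + 403.1·0.05 = 65.442; total area S = 1139.1 sq m.
ᾱ = 0.0575, so room constant R = A/(1−ᾱ) = 69.434 sq m.
Lp = 81.5 + 10·log₁₀(4/69.434) = 81.5 + (-12.40) = 69.1 dB.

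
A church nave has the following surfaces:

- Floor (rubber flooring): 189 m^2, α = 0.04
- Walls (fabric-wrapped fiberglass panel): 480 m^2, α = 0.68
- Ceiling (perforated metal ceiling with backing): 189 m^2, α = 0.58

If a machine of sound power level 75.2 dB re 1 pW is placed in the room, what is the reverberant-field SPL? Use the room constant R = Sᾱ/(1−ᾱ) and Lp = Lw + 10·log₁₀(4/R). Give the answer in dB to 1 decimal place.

51.6 dB

A = 443.580 sabins; S = 858.0 m^2.
ᾱ = 0.5170, so room constant R = A/(1−ᾱ) = 918.385 m^2.
Lp = Lw + 10 log₁₀(4/R) = 75.2 -23.61 = 51.6 dB.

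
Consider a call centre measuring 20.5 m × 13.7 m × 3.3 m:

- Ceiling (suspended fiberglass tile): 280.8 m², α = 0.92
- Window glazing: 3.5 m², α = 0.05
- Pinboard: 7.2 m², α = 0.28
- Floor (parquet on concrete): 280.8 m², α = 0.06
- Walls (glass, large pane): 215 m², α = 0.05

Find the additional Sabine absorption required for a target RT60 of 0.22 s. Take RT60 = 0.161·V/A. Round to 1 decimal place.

A₁ = Σ Sᵢαᵢ = 280.8×0.92 + 3.5×0.05 + 7.2×0.28 + 280.8×0.06 + 215×0.05 = 288.125 sabins.
V = 926.805 m³. Required absorption A₂ = 0.161 × 926.805 / 0.22 = 678.253 sabins.
ΔA = A₂ − A₁ = 678.253 − 288.125 = 390.1 sabins.

390.1 sabins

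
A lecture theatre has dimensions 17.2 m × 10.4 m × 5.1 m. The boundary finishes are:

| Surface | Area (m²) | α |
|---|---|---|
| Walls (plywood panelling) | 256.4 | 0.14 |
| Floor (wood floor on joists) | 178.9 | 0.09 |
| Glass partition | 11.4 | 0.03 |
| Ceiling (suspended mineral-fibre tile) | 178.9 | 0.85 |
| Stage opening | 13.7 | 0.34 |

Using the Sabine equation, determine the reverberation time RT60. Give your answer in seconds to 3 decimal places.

Total absorption A = 256.4·0.14 + 178.9·0.09 + 11.4·0.03 + 178.9·0.85 + 13.7·0.34
  = 35.896 + 16.101 + 0.342 + 152.065 + 4.658 = 209.062 m² sabins.
V = 17.2·10.4·5.1 = 912.288 m³.
T = 0.161 V/A = 0.161·912.288/209.062 = 0.703 s.

0.703 sec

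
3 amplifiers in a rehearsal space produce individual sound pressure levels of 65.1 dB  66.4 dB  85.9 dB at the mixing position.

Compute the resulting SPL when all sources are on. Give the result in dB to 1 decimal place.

86.0 dB

Σ 10^(Lᵢ/10) = 3.966e+08.
L_total = 10·log₁₀(3.966e+08) = 86.0 dB.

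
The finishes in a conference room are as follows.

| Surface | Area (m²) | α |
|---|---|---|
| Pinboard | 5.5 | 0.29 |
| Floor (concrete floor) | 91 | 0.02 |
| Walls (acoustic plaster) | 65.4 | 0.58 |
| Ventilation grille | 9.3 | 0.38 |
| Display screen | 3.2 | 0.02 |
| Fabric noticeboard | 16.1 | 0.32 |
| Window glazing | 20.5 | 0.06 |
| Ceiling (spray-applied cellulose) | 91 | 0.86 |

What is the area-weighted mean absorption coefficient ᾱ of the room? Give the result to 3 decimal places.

S = Σ Sᵢ = 5.5 + 91 + 65.4 + 9.3 + 3.2 + 16.1 + 20.5 + 91 = 302.0 m².
Σ(Sᵢαᵢ) = 5.5·0.29 + 91·0.02 + 65.4·0.58 + 9.3·0.38 + 3.2·0.02 + 16.1·0.32 + 20.5·0.06 + 91·0.86 = 129.587.
ᾱ = 129.587 / 302.0 = 0.429.

0.429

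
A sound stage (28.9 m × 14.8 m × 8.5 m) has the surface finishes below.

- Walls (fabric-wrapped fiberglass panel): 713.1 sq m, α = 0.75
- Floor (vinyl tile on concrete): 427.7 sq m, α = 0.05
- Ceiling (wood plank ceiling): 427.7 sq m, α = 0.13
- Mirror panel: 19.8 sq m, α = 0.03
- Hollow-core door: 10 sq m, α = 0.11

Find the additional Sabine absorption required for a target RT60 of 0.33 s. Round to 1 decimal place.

Summing Sᵢαᵢ: 534.825 + 21.385 + 55.601 + 0.594 + 1.100 → A₁ = 613.505 sabins.
Target A₂ = 0.161·3635.62/0.33 = 1773.742 sabins (V = 3635.62 m³).
ΔA = A₂ − A₁ = 1773.742 − 613.505 = 1160.2 sabins.

1160.2 sabins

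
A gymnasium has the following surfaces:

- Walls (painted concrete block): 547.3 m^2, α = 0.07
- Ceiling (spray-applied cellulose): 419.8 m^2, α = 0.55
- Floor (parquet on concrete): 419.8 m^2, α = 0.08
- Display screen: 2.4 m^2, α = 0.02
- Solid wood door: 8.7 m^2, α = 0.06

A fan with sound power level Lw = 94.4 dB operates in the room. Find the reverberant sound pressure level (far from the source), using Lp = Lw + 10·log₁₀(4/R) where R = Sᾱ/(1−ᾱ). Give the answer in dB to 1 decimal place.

Σ(Sᵢαᵢ) = 547.3·0.07 + 419.8·0.55 + 419.8·0.08 + 2.4·0.02 + 8.7·0.06 = 303.355; total area S = 1398.0 m^2.
ᾱ = 0.2170, so room constant R = A/(1−ᾱ) = 387.427 m^2.
Lp = Lw + 10 log₁₀(4/R) = 94.4 -19.86 = 74.5 dB.

74.5 dB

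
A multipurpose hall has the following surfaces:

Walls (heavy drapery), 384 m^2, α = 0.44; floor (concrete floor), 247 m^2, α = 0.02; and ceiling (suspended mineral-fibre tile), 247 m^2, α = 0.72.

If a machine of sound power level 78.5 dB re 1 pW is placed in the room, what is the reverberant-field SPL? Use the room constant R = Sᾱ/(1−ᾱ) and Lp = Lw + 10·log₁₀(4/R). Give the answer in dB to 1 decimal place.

56.8 dB

Σ(Sᵢαᵢ) = 384×0.44 + 247×0.02 + 247×0.72 = 351.740; total area S = 878.0 m^2.
ᾱ = 351.740/878.0 = 0.4006; R = Sᾱ/(1−ᾱ) = 351.740/(1−0.4006) = 586.820 m^2.
Lp = 78.5 + 10·log₁₀(4/586.820) = 78.5 + (-21.66) = 56.8 dB.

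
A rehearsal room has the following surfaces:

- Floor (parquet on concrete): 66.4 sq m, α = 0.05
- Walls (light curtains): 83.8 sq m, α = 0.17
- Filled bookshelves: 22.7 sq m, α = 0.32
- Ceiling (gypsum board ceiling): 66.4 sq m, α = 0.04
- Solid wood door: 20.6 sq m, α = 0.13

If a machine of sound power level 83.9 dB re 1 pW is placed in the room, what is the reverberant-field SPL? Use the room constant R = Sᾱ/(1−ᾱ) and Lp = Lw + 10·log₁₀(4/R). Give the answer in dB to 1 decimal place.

74.6 dB

A = 30.164 sabins; S = 259.9 sq m.
ᾱ = 30.164/259.9 = 0.1161; R = Sᾱ/(1−ᾱ) = 30.164/(1−0.1161) = 34.126 sq m.
Lp = Lw + 10 log₁₀(4/R) = 83.9 -9.31 = 74.6 dB.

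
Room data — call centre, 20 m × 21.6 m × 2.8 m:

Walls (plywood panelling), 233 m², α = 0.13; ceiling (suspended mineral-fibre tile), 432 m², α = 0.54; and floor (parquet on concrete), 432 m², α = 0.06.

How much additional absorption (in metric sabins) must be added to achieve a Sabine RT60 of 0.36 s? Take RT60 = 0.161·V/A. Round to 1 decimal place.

251.5 sabins

Equivalent absorption area: A₁ = 233·0.13 + 432·0.54 + 432·0.06 = 289.490 m².
For T = 0.36 s, need A₂ = 0.161·V/T = 0.161·1209.6/0.36 = 540.960 sabins.
Shortfall: 540.960 − 289.490 = 251.5 sabins.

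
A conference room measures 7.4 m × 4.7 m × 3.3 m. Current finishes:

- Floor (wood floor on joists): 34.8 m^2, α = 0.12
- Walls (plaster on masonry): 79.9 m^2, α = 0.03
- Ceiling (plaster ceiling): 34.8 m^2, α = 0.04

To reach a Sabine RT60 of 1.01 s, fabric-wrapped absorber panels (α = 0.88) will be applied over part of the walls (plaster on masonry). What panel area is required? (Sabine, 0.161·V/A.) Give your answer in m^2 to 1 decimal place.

A₁ = Σ Sᵢαᵢ = 34.8×0.12 + 79.9×0.03 + 34.8×0.04 = 7.965 sabins.
Required A₂ = 0.161·114.774/1.01 = 18.296 sabins.
Absorption to add: 18.296 − 7.965 = 10.331 sabins.
Each m^2 of panel replacing the walls (plaster on masonry) adds (0.88 − 0.03) = 0.85 sabins.
Panel area = 10.331 / 0.85 = 12.2 m^2.

12.2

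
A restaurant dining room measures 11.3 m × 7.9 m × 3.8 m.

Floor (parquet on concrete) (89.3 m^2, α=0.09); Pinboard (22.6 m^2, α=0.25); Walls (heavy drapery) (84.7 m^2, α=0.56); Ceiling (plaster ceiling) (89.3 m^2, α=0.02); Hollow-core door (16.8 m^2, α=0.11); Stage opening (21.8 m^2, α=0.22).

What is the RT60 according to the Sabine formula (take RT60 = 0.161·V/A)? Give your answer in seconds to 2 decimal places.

0.79 sec

Summing Sᵢαᵢ: 8.037 + 5.650 + 47.432 + 1.786 + 1.848 + 4.796 → A = 69.549 sabins.
V = 11.3·7.9·3.8 = 339.226 m³.
Sabine: RT60 = 0.161 × 339.226 / 69.549 = 0.79 s.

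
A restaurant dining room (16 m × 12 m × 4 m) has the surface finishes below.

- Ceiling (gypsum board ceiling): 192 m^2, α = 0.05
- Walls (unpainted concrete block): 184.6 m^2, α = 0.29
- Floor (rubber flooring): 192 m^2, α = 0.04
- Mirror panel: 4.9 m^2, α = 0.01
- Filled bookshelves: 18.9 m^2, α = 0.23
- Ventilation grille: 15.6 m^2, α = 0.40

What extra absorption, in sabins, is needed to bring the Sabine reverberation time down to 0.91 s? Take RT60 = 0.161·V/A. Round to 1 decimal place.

54.4 sabins

A₁ = Σ Sᵢαᵢ = 192·0.05 + 184.6·0.29 + 192·0.04 + 4.9·0.01 + 18.9·0.23 + 15.6·0.40 = 81.450 sabins.
Target A₂ = 0.161·768/0.91 = 135.877 sabins (V = 768 m³).
ΔA = A₂ − A₁ = 135.877 − 81.450 = 54.4 sabins.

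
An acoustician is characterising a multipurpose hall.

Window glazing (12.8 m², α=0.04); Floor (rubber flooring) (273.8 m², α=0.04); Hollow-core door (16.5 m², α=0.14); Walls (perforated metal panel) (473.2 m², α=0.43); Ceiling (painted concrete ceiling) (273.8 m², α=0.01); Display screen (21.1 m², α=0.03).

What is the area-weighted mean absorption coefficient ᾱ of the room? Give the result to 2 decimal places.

Total surface area S = 1071.2 m².
Weighted sum Σ Sα = 220.621.
ᾱ = 220.621 / 1071.2 = 0.21.

0.21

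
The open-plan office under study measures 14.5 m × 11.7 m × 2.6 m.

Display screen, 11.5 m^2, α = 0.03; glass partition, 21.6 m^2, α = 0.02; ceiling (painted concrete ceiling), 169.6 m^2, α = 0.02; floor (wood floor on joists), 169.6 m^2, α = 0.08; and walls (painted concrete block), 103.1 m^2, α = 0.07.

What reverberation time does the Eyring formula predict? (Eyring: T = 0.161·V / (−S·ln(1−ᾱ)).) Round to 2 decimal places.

2.77 s

S = Σ Sᵢ = 475.4 m^2.
Absorption A = 11.5·0.03 + 21.6·0.02 + 169.6·0.02 + 169.6·0.08 + 103.1·0.07 = 24.954 sabins.
ᾱ = 24.954 / 475.4 = 0.0525.
−S·ln(1−ᾱ) = −475.4 × ln(1 − 0.0525) = 25.638.
V = 14.5 × 11.7 × 2.6 = 441.09 m³.
T = 0.161·V/[−S·ln(1−ᾱ)] = 0.161·441.09/25.638 = 2.77 s.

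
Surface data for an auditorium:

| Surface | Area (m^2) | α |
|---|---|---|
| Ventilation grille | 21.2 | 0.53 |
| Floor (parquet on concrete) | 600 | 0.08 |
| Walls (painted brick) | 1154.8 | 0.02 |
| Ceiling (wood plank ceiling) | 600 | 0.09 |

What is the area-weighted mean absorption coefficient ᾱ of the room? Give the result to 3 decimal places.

0.057

Total surface area S = 2376.0 m^2.
Σ(Sᵢαᵢ) = 21.2·0.53 + 600·0.08 + 1154.8·0.02 + 600·0.09 = 136.332.
ᾱ = A/S = 0.057.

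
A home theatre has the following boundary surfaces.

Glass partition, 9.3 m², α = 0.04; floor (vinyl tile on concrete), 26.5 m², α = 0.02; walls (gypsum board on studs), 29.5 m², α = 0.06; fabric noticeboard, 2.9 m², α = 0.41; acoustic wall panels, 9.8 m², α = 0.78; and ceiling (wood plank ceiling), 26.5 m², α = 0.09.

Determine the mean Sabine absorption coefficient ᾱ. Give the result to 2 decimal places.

0.13

Total surface area S = 104.5 m².
Weighted sum Σ Sα = 13.890.
ᾱ = A/S = 0.13.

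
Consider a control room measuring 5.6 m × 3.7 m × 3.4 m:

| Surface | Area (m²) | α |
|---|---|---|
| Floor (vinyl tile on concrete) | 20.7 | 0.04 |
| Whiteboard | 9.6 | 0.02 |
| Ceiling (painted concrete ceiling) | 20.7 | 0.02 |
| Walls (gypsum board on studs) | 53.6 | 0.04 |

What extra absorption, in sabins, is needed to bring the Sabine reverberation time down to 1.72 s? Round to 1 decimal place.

Total absorption A₁ = 20.7*0.04 + 9.6*0.02 + 20.7*0.02 + 53.6*0.04
  = 0.828 + 0.192 + 0.414 + 2.144 = 3.578 m² sabins.
V = 70.448 m³. Required absorption A₂ = 0.161 × 70.448 / 1.72 = 6.594 sabins.
ΔA = A₂ − A₁ = 6.594 − 3.578 = 3.0 sabins.

3.0 sabins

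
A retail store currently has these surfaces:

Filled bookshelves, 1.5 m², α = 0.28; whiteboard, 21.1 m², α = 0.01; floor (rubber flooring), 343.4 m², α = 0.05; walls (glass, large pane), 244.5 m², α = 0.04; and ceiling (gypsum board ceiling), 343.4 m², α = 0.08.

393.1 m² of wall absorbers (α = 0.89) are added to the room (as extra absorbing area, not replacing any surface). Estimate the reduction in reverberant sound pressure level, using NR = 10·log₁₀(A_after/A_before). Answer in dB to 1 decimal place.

A_before = Σ Sᵢαᵢ = 1.5*0.28 + 21.1*0.01 + 343.4*0.05 + 244.5*0.04 + 343.4*0.08 = 55.053 sabins.
Treatment contributes 393.1·0.89 = 349.859 sabins.
New total A_after = 404.912 sabins.
NR = 10·log₁₀(404.912/55.053) = 8.7 dB.

8.7 dB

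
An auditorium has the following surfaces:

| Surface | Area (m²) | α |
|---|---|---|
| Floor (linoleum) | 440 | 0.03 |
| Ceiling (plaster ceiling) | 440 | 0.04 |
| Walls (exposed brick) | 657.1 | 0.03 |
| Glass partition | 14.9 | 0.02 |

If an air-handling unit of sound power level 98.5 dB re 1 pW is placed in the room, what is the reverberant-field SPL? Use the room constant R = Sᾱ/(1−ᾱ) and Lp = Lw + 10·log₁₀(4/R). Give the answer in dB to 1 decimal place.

87.3 dB

Σ(Sᵢαᵢ) = 440·0.03 + 440·0.04 + 657.1·0.03 + 14.9·0.02 = 50.811; total area S = 1552.0 m².
ᾱ = 0.0327, so room constant R = A/(1−ᾱ) = 52.529 m².
Lp = 98.5 + 10·log₁₀(4/52.529) = 98.5 + (-11.18) = 87.3 dB.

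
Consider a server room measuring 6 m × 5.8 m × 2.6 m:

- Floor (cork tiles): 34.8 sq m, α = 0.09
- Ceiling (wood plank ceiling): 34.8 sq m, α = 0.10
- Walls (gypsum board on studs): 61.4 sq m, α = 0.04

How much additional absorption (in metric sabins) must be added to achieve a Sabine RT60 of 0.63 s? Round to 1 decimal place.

14.1 sabins

A₁ = Σ Sᵢαᵢ = 34.8·0.09 + 34.8·0.10 + 61.4·0.04 = 9.068 sabins.
For T = 0.63 s, need A₂ = 0.161·V/T = 0.161·90.48/0.63 = 23.123 sabins.
Shortfall: 23.123 − 9.068 = 14.1 sabins.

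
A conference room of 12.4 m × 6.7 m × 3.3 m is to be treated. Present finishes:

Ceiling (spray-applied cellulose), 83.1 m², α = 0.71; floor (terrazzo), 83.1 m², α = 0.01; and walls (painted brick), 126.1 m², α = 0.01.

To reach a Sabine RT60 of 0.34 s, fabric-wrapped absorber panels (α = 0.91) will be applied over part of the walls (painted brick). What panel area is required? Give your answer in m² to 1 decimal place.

Equivalent absorption area: A₁ = 83.1·0.71 + 83.1·0.01 + 126.1·0.01 = 61.093 m².
Required A₂ = 0.161·274.164/0.34 = 129.825 sabins.
Absorption to add: 129.825 − 61.093 = 68.732 sabins.
Each m² of panel replacing the walls (painted brick) adds (0.91 − 0.01) = 0.90 sabins.
Panel area = 68.732 / 0.90 = 76.4 m².

76.4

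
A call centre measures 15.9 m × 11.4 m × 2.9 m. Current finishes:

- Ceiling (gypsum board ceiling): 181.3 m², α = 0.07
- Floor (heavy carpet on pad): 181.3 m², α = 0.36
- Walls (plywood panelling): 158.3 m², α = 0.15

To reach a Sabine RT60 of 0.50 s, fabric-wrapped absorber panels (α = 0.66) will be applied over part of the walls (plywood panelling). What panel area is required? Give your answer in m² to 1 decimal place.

Equivalent absorption area: A₁ = 181.3×0.07 + 181.3×0.36 + 158.3×0.15 = 101.704 m².
Required A₂ = 0.161·525.654/0.50 = 169.261 sabins.
Absorption to add: 169.261 − 101.704 = 67.557 sabins.
Net gain per m²: Δα = 0.66 − 0.15 = 0.51.
Panel area = 67.557 / 0.51 = 132.5 m².

132.5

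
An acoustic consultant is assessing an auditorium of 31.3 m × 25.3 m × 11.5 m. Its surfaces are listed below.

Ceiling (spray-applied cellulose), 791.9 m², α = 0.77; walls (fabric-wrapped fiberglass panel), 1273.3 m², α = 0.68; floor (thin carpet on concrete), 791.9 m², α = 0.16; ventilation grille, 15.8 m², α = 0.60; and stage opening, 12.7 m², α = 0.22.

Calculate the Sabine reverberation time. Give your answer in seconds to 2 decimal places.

Equivalent absorption area: A = 791.9·0.77 + 1273.3·0.68 + 791.9·0.16 + 15.8·0.60 + 12.7·0.22 = 1614.585 m².
Volume V = 31.3 × 25.3 × 11.5 = 9106.735 m³.
T = 0.161 V/A = 0.161·9106.735/1614.585 = 0.91 s.

0.91 seconds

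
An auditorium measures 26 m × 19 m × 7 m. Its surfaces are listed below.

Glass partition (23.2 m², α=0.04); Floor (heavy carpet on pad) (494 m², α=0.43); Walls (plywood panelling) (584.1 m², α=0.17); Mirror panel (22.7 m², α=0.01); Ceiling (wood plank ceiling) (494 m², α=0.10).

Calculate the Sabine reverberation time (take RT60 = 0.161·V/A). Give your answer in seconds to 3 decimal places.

1.537 sec

Total absorption A = 23.2*0.04 + 494*0.43 + 584.1*0.17 + 22.7*0.01 + 494*0.10
  = 0.928 + 212.420 + 99.297 + 0.227 + 49.400 = 362.272 m² sabins.
Volume V = 26 × 19 × 7 = 3458 m³.
RT60 = 0.161 · V / A = 0.161 × 3458 / 362.272 = 1.537 s.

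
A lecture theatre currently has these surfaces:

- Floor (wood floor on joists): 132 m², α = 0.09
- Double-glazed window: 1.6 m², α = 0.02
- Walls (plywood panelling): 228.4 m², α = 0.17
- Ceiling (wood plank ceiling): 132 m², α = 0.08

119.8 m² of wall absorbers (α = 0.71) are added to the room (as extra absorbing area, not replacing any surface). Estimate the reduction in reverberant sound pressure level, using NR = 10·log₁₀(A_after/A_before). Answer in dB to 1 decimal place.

3.8 dB

Equivalent absorption area: A_before = 132*0.09 + 1.6*0.02 + 228.4*0.17 + 132*0.08 = 61.300 m².
Treatment contributes 119.8·0.71 = 85.058 sabins.
A_after = 61.300 + 85.058 = 146.358 sabins.
Reduction = 10 log₁₀(A_after/A_before) = 10 log₁₀(2.3876) = 3.8 dB.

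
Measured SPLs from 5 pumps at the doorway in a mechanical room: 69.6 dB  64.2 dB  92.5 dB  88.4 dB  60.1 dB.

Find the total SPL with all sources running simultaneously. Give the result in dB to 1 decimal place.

Converting to relative power and adding: 10^(69.6/10) + 10^(64.2/10) + 10^(92.5/10) + 10^(88.4/10) + 10^(60.1/10) = 2.483e+09.
Back to dB: 10·log₁₀ Σ = 93.9 dB.

93.9 dB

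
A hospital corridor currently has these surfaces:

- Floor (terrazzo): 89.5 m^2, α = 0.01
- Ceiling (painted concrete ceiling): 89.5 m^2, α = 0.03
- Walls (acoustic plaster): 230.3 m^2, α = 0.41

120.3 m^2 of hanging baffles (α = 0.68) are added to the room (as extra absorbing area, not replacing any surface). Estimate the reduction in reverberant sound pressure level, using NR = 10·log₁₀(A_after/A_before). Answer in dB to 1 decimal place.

Total absorption A_before = 89.5·0.01 + 89.5·0.03 + 230.3·0.41
  = 0.895 + 2.685 + 94.423 = 98.003 m^2 sabins.
Added absorption = 120.3 × 0.68 = 81.804 sabins.
A_after = 98.003 + 81.804 = 179.807 sabins.
Reduction = 10 log₁₀(A_after/A_before) = 10 log₁₀(1.8347) = 2.6 dB.

2.6 dB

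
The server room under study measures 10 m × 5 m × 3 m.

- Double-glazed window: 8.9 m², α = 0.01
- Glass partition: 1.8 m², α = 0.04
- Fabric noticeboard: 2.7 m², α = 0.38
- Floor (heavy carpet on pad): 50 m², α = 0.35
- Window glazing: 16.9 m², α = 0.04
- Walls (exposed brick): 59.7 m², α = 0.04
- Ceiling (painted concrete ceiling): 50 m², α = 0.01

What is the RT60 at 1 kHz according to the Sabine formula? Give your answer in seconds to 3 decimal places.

1.085 seconds

Summing Sᵢαᵢ: 0.089 + 0.072 + 1.026 + 17.500 + 0.676 + 2.388 + 0.500 → A = 22.251 sabins.
Room volume: 150 m³.
Sabine: RT60 = 0.161 × 150 / 22.251 = 1.085 s.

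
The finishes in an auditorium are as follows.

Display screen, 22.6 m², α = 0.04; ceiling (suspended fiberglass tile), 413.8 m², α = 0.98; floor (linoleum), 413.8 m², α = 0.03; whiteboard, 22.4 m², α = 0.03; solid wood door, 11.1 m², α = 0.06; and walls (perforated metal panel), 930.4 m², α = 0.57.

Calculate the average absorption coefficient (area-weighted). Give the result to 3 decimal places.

Total surface area S = 1814.1 m².
Weighted sum Σ Sα = 950.508.
ᾱ = 950.508 / 1814.1 = 0.524.

0.524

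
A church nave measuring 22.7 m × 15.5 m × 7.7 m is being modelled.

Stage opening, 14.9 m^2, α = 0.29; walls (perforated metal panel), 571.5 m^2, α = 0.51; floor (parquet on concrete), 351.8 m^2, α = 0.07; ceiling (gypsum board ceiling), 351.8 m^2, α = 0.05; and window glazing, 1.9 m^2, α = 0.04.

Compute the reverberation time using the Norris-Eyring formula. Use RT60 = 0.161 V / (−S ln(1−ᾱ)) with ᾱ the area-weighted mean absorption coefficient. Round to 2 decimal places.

Total surface area S = 14.9 + 571.5 + 351.8 + 351.8 + 1.9 = 1291.9 m^2.
Σ(Sᵢαᵢ) = 14.9·0.29 + 571.5·0.51 + 351.8·0.07 + 351.8·0.05 + 1.9·0.04 = 338.078.
Mean coefficient ᾱ = A/S = 0.2617.
−S·ln(1−ᾱ) = −1291.9 × ln(1 − 0.2617) = 391.969.
V = 22.7 × 15.5 × 7.7 = 2709.245 m³.
T = 0.161·V/[−S·ln(1−ᾱ)] = 0.161·2709.245/391.969 = 1.11 s.

1.11 seconds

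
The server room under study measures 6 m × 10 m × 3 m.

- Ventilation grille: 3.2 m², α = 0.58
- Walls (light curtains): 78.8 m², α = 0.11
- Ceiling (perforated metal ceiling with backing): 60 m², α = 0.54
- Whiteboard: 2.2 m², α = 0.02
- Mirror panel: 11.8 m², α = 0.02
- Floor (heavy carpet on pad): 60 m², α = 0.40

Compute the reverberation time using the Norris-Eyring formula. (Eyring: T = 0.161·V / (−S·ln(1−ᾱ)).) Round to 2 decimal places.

0.36 s

Total surface area S = 3.2 + 78.8 + 60 + 2.2 + 11.8 + 60 = 216.0 m².
Absorption A = 3.2·0.58 + 78.8·0.11 + 60·0.54 + 2.2·0.02 + 11.8·0.02 + 60·0.40 = 67.204 sabins.
ᾱ = 67.204 / 216.0 = 0.3111.
−S·ln(1−ᾱ) = −216.0 × ln(1 − 0.3111) = 80.494.
V = 6 × 10 × 3 = 180 m³.
RT60 = 0.161 × 180 / 80.494 = 0.36 s.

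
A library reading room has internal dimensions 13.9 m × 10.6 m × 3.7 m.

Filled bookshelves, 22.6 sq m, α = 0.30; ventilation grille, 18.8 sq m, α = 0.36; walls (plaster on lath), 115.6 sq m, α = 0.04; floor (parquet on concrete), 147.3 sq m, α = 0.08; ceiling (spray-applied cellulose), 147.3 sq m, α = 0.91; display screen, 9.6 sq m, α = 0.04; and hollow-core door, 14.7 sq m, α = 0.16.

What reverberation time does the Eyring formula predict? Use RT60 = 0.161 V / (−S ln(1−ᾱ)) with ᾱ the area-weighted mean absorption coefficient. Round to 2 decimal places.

S = Σ Sᵢ = 475.9 sq m.
Σ(Sᵢαᵢ) = 22.6·0.30 + 18.8·0.36 + 115.6·0.04 + 147.3·0.08 + 147.3·0.91 + 9.6·0.04 + 14.7·0.16 = 166.735.
Mean coefficient ᾱ = A/S = 0.3504.
−S·ln(1−ᾱ) = −475.9 × ln(1 − 0.3504) = 205.303.
V = 13.9 × 10.6 × 3.7 = 545.158 m³.
RT60 = 0.161 × 545.158 / 205.303 = 0.43 s.

0.43 sec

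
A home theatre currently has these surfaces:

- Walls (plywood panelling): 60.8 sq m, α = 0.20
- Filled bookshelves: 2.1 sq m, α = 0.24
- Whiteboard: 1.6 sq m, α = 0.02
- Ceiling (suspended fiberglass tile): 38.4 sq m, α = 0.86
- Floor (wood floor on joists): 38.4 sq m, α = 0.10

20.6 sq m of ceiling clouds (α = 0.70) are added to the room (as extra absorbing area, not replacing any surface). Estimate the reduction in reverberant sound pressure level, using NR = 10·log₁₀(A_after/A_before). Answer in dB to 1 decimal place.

A_before = Σ Sᵢαᵢ = 60.8*0.20 + 2.1*0.24 + 1.6*0.02 + 38.4*0.86 + 38.4*0.10 = 49.560 sabins.
Added absorption = 20.6 × 0.70 = 14.420 sabins.
A_after = 49.560 + 14.420 = 63.980 sabins.
Reduction = 10 log₁₀(A_after/A_before) = 10 log₁₀(1.2910) = 1.1 dB.

1.1 dB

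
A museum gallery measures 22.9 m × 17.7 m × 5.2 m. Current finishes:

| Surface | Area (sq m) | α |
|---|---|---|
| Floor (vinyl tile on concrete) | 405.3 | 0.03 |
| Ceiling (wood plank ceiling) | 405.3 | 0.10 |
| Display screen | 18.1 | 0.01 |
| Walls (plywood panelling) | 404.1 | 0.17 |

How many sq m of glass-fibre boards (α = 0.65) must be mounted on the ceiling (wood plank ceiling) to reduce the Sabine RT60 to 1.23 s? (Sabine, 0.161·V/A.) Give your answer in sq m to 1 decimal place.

280.6

Total absorption A₁ = 405.3×0.03 + 405.3×0.10 + 18.1×0.01 + 404.1×0.17
  = 12.159 + 40.530 + 0.181 + 68.697 = 121.567 sq m sabins.
V = 2107.716 m³. Target absorption A₂ = 0.161 × 2107.716 / 1.23 = 275.888 sabins.
Absorption to add: 275.888 − 121.567 = 154.321 sabins.
Net gain per sq m: Δα = 0.65 − 0.10 = 0.55.
Area = ΔA/Δα = 154.321/0.55 = 280.6 sq m.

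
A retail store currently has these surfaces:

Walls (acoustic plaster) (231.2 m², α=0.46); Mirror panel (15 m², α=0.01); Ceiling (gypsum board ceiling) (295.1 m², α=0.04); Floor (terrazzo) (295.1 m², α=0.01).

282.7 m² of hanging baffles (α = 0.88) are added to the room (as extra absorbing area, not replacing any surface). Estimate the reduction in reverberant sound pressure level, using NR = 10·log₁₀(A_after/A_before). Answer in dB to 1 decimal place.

4.8 dB

Summing Sᵢαᵢ: 106.352 + 0.150 + 11.804 + 2.951 → A_before = 121.257 sabins.
Added absorption = 282.7 × 0.88 = 248.776 sabins.
New total A_after = 370.033 sabins.
NR = 10·log₁₀(370.033/121.257) = 4.8 dB.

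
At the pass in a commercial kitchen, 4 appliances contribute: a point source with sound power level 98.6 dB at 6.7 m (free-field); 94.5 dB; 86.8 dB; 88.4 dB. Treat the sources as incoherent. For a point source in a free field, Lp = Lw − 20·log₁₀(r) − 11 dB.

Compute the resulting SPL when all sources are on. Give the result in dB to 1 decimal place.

Source at 6.7 m: Lp = 98.6 − 20·log₁₀(6.7) − 11 = 71.1 dB.
Sum in the linear (power) domain: Σ 10^(Lᵢ/10) = 10^(71.1/10) + 10^(94.5/10) + 10^(86.8/10) + 10^(88.4/10) = 4.002e+09.
L_total = 10·log₁₀(4.002e+09) = 96.0 dB.

96.0 dB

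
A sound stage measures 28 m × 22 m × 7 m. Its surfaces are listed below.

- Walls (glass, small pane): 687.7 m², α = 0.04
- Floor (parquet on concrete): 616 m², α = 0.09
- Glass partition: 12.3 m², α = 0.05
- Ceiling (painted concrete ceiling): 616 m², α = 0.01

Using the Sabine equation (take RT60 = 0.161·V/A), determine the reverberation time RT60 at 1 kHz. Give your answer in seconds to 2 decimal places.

7.74 s

Summing Sᵢαᵢ: 27.508 + 55.440 + 0.615 + 6.160 → A = 89.723 sabins.
Room volume: 4312 m³.
RT60 = 0.161 · V / A = 0.161 × 4312 / 89.723 = 7.74 s.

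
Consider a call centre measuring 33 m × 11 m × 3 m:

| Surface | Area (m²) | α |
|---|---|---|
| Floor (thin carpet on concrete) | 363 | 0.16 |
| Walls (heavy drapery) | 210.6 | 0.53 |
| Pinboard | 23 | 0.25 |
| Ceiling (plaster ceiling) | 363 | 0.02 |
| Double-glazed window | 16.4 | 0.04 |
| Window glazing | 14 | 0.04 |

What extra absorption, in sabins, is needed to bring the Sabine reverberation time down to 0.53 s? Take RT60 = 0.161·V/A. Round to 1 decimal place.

146.9 sabins

Total absorption A₁ = 363*0.16 + 210.6*0.53 + 23*0.25 + 363*0.02 + 16.4*0.04 + 14*0.04
  = 58.080 + 111.618 + 5.750 + 7.260 + 0.656 + 0.560 = 183.924 m² sabins.
Target A₂ = 0.161·1089/0.53 = 330.809 sabins (V = 1089 m³).
ΔA = A₂ − A₁ = 330.809 − 183.924 = 146.9 sabins.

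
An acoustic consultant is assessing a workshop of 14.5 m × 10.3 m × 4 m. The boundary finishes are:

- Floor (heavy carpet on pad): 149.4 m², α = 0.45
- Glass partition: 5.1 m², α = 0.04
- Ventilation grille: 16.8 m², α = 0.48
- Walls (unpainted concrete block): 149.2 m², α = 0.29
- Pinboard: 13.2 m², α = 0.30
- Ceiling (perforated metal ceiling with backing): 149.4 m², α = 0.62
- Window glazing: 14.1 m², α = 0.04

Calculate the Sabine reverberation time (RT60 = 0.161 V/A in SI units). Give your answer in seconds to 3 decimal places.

Equivalent absorption area: A = 149.4*0.45 + 5.1*0.04 + 16.8*0.48 + 149.2*0.29 + 13.2*0.30 + 149.4*0.62 + 14.1*0.04 = 215.918 m².
Room volume: 597.4 m³.
RT60 = 0.161 · V / A = 0.161 × 597.4 / 215.918 = 0.445 s.

0.445 s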